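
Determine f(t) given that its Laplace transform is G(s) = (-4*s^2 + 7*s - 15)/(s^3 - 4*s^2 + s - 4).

f(t) = -3*exp(4*t) + 3*sin(t) - cos(t)

Factor the denominator: s^3 - 4*s^2 + s - 4 = (s - 4)*(s^2 + 1).
Partial fraction decomposition gives [-3/(s - 4)] + [-s/(s^2 + 1)] + [3/(s^2 + 1)].
Invert each term: -3/(s - 4) ↔ -3e^(4t); -1·s/(s^2 + 1) ↔ -cos(t); 3·1/(s^2 + 1) ↔ 3sin(t).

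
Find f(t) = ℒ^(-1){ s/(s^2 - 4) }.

Since L{cosh(2t)} = s/(s^2 - 4), the inverse is cosh(2*t).

f(t) = cosh(2*t)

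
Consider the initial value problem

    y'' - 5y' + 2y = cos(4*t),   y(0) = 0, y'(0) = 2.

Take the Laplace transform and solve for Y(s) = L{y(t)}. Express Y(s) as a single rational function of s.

Laplace-transform each side.
The derivative rules (L{y''} = s^2 Y - s·y(0) - y'(0) and L{y'} = sY - y(0), with y(0) = 0, y'(0) = 2) turn the left side into (s^2 - 5*s + 2)Y - (2).
The right side is L{cos(4*t)} = s/(s^2 + 16).
So (s^2 - 5*s + 2)Y = s/(s^2 + 16) + (2).
Divide through and combine into a single rational function.

Y(s) = (2*s^2 + s + 32)/(s^4 - 5*s^3 + 18*s^2 - 80*s + 32)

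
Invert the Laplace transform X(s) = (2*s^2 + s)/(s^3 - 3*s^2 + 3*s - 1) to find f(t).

Factor the denominator: s^3 - 3*s^2 + 3*s - 1 = (s - 1)^3.
Partial fraction decomposition gives [2/(s - 1)] + [5/(s - 1)^2] + [3/(s - 1)^3].
Invert each term: 2/(s - 1) ↔ 2e^(t); 5/(s - 1)^2 ↔ 5t·e^(t); 3/(s - 1)^3 ↔ (3/2)t^2·e^(t).

f(t) = 3*t^2*exp(t)/2 + 5*t*exp(t) + 2*exp(t)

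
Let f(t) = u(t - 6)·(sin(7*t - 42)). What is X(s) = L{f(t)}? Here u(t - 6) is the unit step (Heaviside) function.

By the second shifting theorem, L{u(t - c)·g(t - c)} = e^(-cs)·G(s) with c = 6 and G(s) = L{g(t)}.
L{sin(7t)} = 7/(s^2 + 49).

X(s) = 7*exp(-6*s)/(s^2 + 49)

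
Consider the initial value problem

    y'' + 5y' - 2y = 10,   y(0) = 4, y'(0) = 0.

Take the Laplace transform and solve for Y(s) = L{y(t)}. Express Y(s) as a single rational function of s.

Y(s) = (4*s^2 + 20*s + 10)/(s^3 + 5*s^2 - 2*s)

Apply the Laplace transform to the equation.
Using L{y''} = s^2 Y - s·y(0) - y'(0) and L{y'} = sY - y(0), with y(0) = 4, y'(0) = 0, the left side becomes (s^2 + 5*s - 2)Y - (4*s + 20).
The right side is L{10} = 10/s.
So (s^2 + 5*s - 2)Y = 10/s + (4*s + 20).
Divide through and combine into a single rational function.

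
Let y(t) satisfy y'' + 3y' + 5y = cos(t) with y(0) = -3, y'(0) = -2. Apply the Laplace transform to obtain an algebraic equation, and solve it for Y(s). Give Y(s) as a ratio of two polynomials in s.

Apply the Laplace transform to the equation.
Using L{y''} = s^2 Y - s·y(0) - y'(0) and L{y'} = sY - y(0), with y(0) = -3, y'(0) = -2, the left side becomes (s^2 + 3*s + 5)Y - (-3*s - 11).
The right side is L{cos(t)} = s/(s^2 + 1).
So (s^2 + 3*s + 5)Y = s/(s^2 + 1) + (-3*s - 11).
Solve for Y(s) and write it as one ratio of polynomials.

Y(s) = (-3*s^3 - 11*s^2 - 2*s - 11)/(s^4 + 3*s^3 + 6*s^2 + 3*s + 5)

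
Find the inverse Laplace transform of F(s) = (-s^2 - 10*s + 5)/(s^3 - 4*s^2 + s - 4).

Factor the denominator: s^3 - 4*s^2 + s - 4 = (s - 4)*(s^2 + 1).
Partial fraction decomposition gives [-3/(s - 4)] + [2*s/(s^2 + 1)] + [-2/(s^2 + 1)].
Invert each term: -3/(s - 4) ↔ -3e^(4t); 2·s/(s^2 + 1) ↔ 2cos(t); -2·1/(s^2 + 1) ↔ -2sin(t).

-3*exp(4*t) - 2*sin(t) + 2*cos(t)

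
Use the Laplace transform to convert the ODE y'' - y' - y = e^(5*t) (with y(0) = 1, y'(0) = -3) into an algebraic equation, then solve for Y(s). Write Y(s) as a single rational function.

Take the Laplace transform of both sides.
The derivative rules (L{y''} = s^2 Y - s·y(0) - y'(0) and L{y'} = sY - y(0), with y(0) = 1, y'(0) = -3) turn the left side into (s^2 - s - 1)Y - (s - 4).
The right side is L{e^(5*t)} = 1/(s - 5).
So (s^2 - s - 1)Y = 1/(s - 5) + (s - 4).
Isolate Y and clear denominators.

Y(s) = (s^2 - 9*s + 21)/(s^3 - 6*s^2 + 4*s + 5)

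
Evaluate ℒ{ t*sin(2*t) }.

L{sin(2t)} = 2/(s^2 + 4).
Then apply L{t·g(t)} = -d/ds[G(s)] with G(s) = 2/(s^2 + 4):
differentiating 1 time and applying the sign gives 4*s/(s^2 + 4)^2.

4*s/(s^2 + 4)^2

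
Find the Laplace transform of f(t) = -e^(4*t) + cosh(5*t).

By linearity of the Laplace transform, transform each term separately.
(-1)·[L{e^(4t)} = 1/(s - 4)]; L{cosh(5t)} = s/(s^2 - 25).

s/(s^2 - 25) - 1/(s - 4)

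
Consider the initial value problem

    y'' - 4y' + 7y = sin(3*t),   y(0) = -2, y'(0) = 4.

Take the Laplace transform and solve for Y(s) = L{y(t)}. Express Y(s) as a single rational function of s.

Y(s) = (-2*s^3 + 12*s^2 - 18*s + 111)/(s^4 - 4*s^3 + 16*s^2 - 36*s + 63)

Take the Laplace transform of both sides.
The derivative rules (L{y''} = s^2 Y - s·y(0) - y'(0) and L{y'} = sY - y(0), with y(0) = -2, y'(0) = 4) turn the left side into (s^2 - 4*s + 7)Y - (-2*s + 12).
The right side is L{sin(3*t)} = 3/(s^2 + 9).
So (s^2 - 4*s + 7)Y = 3/(s^2 + 9) + (-2*s + 12).
Solve for Y(s) and write it as one ratio of polynomials.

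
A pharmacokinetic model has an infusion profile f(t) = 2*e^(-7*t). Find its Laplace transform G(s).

L{2} = 2/s.
By the first shifting theorem, multiplying by e^(-7t) replaces s with s + 7.

G(s) = 2/(s + 7)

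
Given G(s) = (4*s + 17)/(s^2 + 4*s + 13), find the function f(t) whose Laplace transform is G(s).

f(t) = 3*exp(-2*t)*sin(3*t) + 4*exp(-2*t)*cos(3*t)

Complete the square in the denominator: s^2 + 4*s + 13 = (s + 2)^2 + 3^2.
Split the numerator to match: 4*s + 17 = 4·(s + 2) + 3·3.
Invert each term: 4·(s + 2)/((s + 2)^2 + 9) ↔ 4e^(-2t)cos(3t); 3·3/((s + 2)^2 + 9) ↔ 3e^(-2t)sin(3t).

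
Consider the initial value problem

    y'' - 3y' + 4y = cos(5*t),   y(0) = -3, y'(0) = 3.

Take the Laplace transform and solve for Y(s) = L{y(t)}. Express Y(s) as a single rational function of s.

Apply the Laplace transform to the equation.
The derivative rules (L{y''} = s^2 Y - s·y(0) - y'(0) and L{y'} = sY - y(0), with y(0) = -3, y'(0) = 3) turn the left side into (s^2 - 3*s + 4)Y - (-3*s + 12).
The right side is L{cos(5*t)} = s/(s^2 + 25).
So (s^2 - 3*s + 4)Y = s/(s^2 + 25) + (-3*s + 12).
Solve for Y(s) and write it as one ratio of polynomials.

Y(s) = (-3*s^3 + 12*s^2 - 74*s + 300)/(s^4 - 3*s^3 + 29*s^2 - 75*s + 100)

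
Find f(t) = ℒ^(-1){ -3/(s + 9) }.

Since L{e^(-9t)} = 1/(s + 9), the inverse is e^(-9*t), scaled by -3.

f(t) = -3*exp(-9*t)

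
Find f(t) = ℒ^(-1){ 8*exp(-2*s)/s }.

The factor e^(-2s) signals a time shift by c = 2 (second shifting theorem).
L{8} = 8/s, so L^-1{8/s} = 8.
Hence the inverse is u(t - 2) times that function evaluated at t - 2.

f(t) = Heaviside(t - 2)*(8)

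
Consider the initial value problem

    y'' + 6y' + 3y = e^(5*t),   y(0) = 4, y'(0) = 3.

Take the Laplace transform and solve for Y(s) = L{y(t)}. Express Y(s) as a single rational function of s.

Y(s) = (4*s^2 + 7*s - 134)/(s^3 + s^2 - 27*s - 15)

Laplace-transform each side.
The derivative rules (L{y''} = s^2 Y - s·y(0) - y'(0) and L{y'} = sY - y(0), with y(0) = 4, y'(0) = 3) turn the left side into (s^2 + 6*s + 3)Y - (4*s + 27).
The right side is L{e^(5*t)} = 1/(s - 5).
So (s^2 + 6*s + 3)Y = 1/(s - 5) + (4*s + 27).
Isolate Y and clear denominators.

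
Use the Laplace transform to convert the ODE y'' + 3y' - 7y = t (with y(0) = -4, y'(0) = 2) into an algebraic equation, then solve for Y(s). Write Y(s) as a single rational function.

Y(s) = (-4*s^3 - 10*s^2 + 1)/(s^4 + 3*s^3 - 7*s^2)

Take the Laplace transform of both sides.
With L{y''} = s^2 Y - s·y(0) - y'(0) and L{y'} = sY - y(0), with y(0) = -4, y'(0) = 2: the LHS transforms to (s^2 + 3*s - 7)Y - (-4*s - 10).
The right side is L{t} = s^(-2).
So (s^2 + 3*s - 7)Y = s^(-2) + (-4*s - 10).
Solve for Y(s) and write it as one ratio of polynomials.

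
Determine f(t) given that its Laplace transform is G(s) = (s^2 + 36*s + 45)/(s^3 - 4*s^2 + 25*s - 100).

Factor the denominator: s^3 - 4*s^2 + 25*s - 100 = (s - 4)*(s^2 + 25).
Partial fraction decomposition gives [5/(s - 4)] + [-4*s/(s^2 + 25)] + [20/(s^2 + 25)].
Invert each term: 5/(s - 4) ↔ 5e^(4t); -4·s/(s^2 + 25) ↔ -4cos(5t); 4·5/(s^2 + 25) ↔ 4sin(5t).

f(t) = 5*exp(4*t) + 4*sin(5*t) - 4*cos(5*t)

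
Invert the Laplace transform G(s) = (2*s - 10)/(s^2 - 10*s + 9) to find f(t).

Rewrite the denominator: s^2 - 10*s + 9 = (s - 5)^2 - 16.
The form in (s - 5) signals a first-shifting-theorem factor e^(5t).
Since L{cosh(4t)} = s/(s^2 - 16), the inverse is e^(5*t)*cosh(4*t), scaled by 2.

f(t) = 2*exp(5*t)*cosh(4*t)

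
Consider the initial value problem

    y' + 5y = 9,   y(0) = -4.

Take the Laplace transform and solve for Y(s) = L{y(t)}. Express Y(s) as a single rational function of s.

Transform both sides with L{·}.
The derivative rules (L{y'} = sY - y(0) = sY - (-4)) turn the left side into (s + 5)Y - (-4).
The right side is L{9} = 9/s.
So (s + 5)Y = 9/s + (-4).
Isolate Y and clear denominators.

Y(s) = (-4*s + 9)/(s^2 + 5*s)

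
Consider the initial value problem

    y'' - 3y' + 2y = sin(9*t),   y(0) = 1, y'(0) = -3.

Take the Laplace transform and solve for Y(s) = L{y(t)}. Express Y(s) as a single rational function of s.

Y(s) = (s^3 - 6*s^2 + 81*s - 477)/(s^4 - 3*s^3 + 83*s^2 - 243*s + 162)

Apply the Laplace transform to the equation.
With L{y''} = s^2 Y - s·y(0) - y'(0) and L{y'} = sY - y(0), with y(0) = 1, y'(0) = -3: the LHS transforms to (s^2 - 3*s + 2)Y - (s - 6).
The right side is L{sin(9*t)} = 9/(s^2 + 81).
So (s^2 - 3*s + 2)Y = 9/(s^2 + 81) + (s - 6).
Solve for Y(s) and write it as one ratio of polynomials.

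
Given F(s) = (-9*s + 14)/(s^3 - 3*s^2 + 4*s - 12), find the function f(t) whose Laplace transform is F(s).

f(t) = -exp(3*t) - 3*sin(2*t) + cos(2*t)

Factor the denominator: s^3 - 3*s^2 + 4*s - 12 = (s - 3)*(s^2 + 4).
Partial fraction decomposition gives [-1/(s - 3)] + [s/(s^2 + 4)] + [-6/(s^2 + 4)].
Invert each term: -1/(s - 3) ↔ -e^(3t); 1·s/(s^2 + 4) ↔ cos(2t); -3·2/(s^2 + 4) ↔ -3sin(2t).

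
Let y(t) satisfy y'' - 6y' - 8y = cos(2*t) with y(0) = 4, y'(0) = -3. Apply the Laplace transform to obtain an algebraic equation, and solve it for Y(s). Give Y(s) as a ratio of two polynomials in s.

Transform both sides with L{·}.
With L{y''} = s^2 Y - s·y(0) - y'(0) and L{y'} = sY - y(0), with y(0) = 4, y'(0) = -3: the LHS transforms to (s^2 - 6*s - 8)Y - (4*s - 27).
The right side is L{cos(2*t)} = s/(s^2 + 4).
So (s^2 - 6*s - 8)Y = s/(s^2 + 4) + (4*s - 27).
Divide through and combine into a single rational function.

Y(s) = (4*s^3 - 27*s^2 + 17*s - 108)/(s^4 - 6*s^3 - 4*s^2 - 24*s - 32)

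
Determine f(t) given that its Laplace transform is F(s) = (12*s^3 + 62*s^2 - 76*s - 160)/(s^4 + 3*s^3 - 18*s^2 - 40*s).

f(t) = 6*exp(4*t) + 4 + 4*exp(-2*t) - 2*exp(-5*t)

Factor the denominator: s^4 + 3*s^3 - 18*s^2 - 40*s = s*(s - 4)*(s + 2)*(s + 5).
Partial fraction decomposition gives [-2/(s + 5)] + [4/(s + 2)] + [6/(s - 4)] + [4/s].
Invert each term: -2/(s + 5) ↔ -2e^(-5t); 4/(s + 2) ↔ 4e^(-2t); 6/(s - 4) ↔ 6e^(4t); 4/(s - 0) ↔ 4e^(0t).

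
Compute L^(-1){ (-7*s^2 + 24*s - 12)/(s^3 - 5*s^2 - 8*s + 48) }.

-4*t*exp(4*t) - 4*exp(4*t) - 3*exp(-3*t)

Factor the denominator: s^3 - 5*s^2 - 8*s + 48 = (s - 4)^2*(s + 3).
Partial fraction decomposition gives [-4/(s - 4)] + [-4/(s - 4)^2] + [-3/(s + 3)].
Invert each term: -4/(s - 4) ↔ -4e^(4t); -4/(s - 4)^2 ↔ -4t·e^(4t); -3/(s + 3) ↔ -3e^(-3t).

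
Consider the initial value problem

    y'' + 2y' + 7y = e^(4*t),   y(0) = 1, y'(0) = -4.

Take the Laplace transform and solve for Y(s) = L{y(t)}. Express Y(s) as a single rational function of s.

Take the Laplace transform of both sides.
With L{y''} = s^2 Y - s·y(0) - y'(0) and L{y'} = sY - y(0), with y(0) = 1, y'(0) = -4: the LHS transforms to (s^2 + 2*s + 7)Y - (s - 2).
The right side is L{e^(4*t)} = 1/(s - 4).
So (s^2 + 2*s + 7)Y = 1/(s - 4) + (s - 2).
Isolate Y and clear denominators.

Y(s) = (s^2 - 6*s + 9)/(s^3 - 2*s^2 - s - 28)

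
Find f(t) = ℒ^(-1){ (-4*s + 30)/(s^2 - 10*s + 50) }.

f(t) = 2*exp(5*t)*sin(5*t) - 4*exp(5*t)*cos(5*t)

Complete the square in the denominator: s^2 - 10*s + 50 = (s - 5)^2 + 5^2.
Split the numerator to match: -4*s + 30 = -4·(s - 5) + 2·5.
Invert each term: -4·(s - 5)/((s - 5)^2 + 25) ↔ -4e^(5t)cos(5t); 2·5/((s - 5)^2 + 25) ↔ 2e^(5t)sin(5t).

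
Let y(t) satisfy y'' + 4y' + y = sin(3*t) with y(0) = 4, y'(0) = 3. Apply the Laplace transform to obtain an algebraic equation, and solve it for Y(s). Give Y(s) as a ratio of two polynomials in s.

Apply the Laplace transform to the equation.
The derivative rules (L{y''} = s^2 Y - s·y(0) - y'(0) and L{y'} = sY - y(0), with y(0) = 4, y'(0) = 3) turn the left side into (s^2 + 4*s + 1)Y - (4*s + 19).
The right side is L{sin(3*t)} = 3/(s^2 + 9).
So (s^2 + 4*s + 1)Y = 3/(s^2 + 9) + (4*s + 19).
Isolate Y and clear denominators.

Y(s) = (4*s^3 + 19*s^2 + 36*s + 174)/(s^4 + 4*s^3 + 10*s^2 + 36*s + 9)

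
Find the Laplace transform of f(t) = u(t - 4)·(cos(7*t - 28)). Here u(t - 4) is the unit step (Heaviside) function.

By the second shifting theorem, L{u(t - c)·g(t - c)} = e^(-cs)·G(s) with c = 4 and G(s) = L{g(t)}.
L{cos(7t)} = s/(s^2 + 49).

s*exp(-4*s)/(s^2 + 49)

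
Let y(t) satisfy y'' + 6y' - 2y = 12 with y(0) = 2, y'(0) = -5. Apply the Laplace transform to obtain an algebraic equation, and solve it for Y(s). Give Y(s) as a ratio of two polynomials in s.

Y(s) = (2*s^2 + 7*s + 12)/(s^3 + 6*s^2 - 2*s)

Take the Laplace transform of both sides.
The derivative rules (L{y''} = s^2 Y - s·y(0) - y'(0) and L{y'} = sY - y(0), with y(0) = 2, y'(0) = -5) turn the left side into (s^2 + 6*s - 2)Y - (2*s + 7).
The right side is L{12} = 12/s.
So (s^2 + 6*s - 2)Y = 12/s + (2*s + 7).
Solve for Y(s) and write it as one ratio of polynomials.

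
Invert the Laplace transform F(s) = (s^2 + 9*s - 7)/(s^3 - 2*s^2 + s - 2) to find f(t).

Factor the denominator: s^3 - 2*s^2 + s - 2 = (s - 2)*(s^2 + 1).
Partial fraction decomposition gives [3/(s - 2)] + [-2*s/(s^2 + 1)] + [5/(s^2 + 1)].
Invert each term: 3/(s - 2) ↔ 3e^(2t); -2·s/(s^2 + 1) ↔ -2cos(t); 5·1/(s^2 + 1) ↔ 5sin(t).

f(t) = 3*exp(2*t) + 5*sin(t) - 2*cos(t)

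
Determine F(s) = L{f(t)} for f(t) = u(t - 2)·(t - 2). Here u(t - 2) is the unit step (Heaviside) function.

F(s) = exp(-2*s)/s^2

By the second shifting theorem, L{u(t - c)·g(t - c)} = e^(-cs)·G(s) with c = 2 and G(s) = L{g(t)}.
L{t} = 1!/s^2 = 1/s^2.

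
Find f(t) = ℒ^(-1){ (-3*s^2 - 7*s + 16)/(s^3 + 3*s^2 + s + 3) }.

f(t) = 5*sin(t) - 4*cos(t) + exp(-3*t)

Factor the denominator: s^3 + 3*s^2 + s + 3 = (s + 3)*(s^2 + 1).
Partial fraction decomposition gives [1/(s + 3)] + [-4*s/(s^2 + 1)] + [5/(s^2 + 1)].
Invert each term: 1/(s + 3) ↔ e^(-3t); -4·s/(s^2 + 1) ↔ -4cos(t); 5·1/(s^2 + 1) ↔ 5sin(t).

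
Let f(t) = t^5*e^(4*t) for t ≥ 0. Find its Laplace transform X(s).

X(s) = 120/(s - 4)^6

L{t^5} = 5!/s^6 = 120/s^6.
By the first shifting theorem, multiplying by e^(4t) replaces s with s - 4.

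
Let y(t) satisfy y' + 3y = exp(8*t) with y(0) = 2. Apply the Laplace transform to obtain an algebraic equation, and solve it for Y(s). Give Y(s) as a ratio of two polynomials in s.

Y(s) = (2*s - 15)/(s^2 - 5*s - 24)

Take the Laplace transform of both sides.
Using L{y'} = sY - y(0) = sY - 2, the left side becomes (s + 3)Y - (2).
The right side is L{exp(8*t)} = 1/(s - 8).
So (s + 3)Y = 1/(s - 8) + (2).
Isolate Y and clear denominators.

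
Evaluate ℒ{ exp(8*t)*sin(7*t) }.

L{sin(7t)} = 7/(s^2 + 49).
By the first shifting theorem, multiplying by e^(8t) replaces s with s - 8.

7/((s - 8)^2 + 49)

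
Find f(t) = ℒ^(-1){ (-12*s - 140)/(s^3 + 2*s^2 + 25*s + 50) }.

f(t) = -4*sin(5*t) + 4*cos(5*t) - 4*exp(-2*t)

Factor the denominator: s^3 + 2*s^2 + 25*s + 50 = (s + 2)*(s^2 + 25).
Partial fraction decomposition gives [-4/(s + 2)] + [4*s/(s^2 + 25)] + [-20/(s^2 + 25)].
Invert each term: -4/(s + 2) ↔ -4e^(-2t); 4·s/(s^2 + 25) ↔ 4cos(5t); -4·5/(s^2 + 25) ↔ -4sin(5t).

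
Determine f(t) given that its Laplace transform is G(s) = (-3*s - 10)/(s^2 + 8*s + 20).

f(t) = exp(-4*t)*sin(2*t) - 3*exp(-4*t)*cos(2*t)

Complete the square in the denominator: s^2 + 8*s + 20 = (s + 4)^2 + 2^2.
Split the numerator to match: -3*s - 10 = -3·(s + 4) + 1·2.
Invert each term: -3·(s + 4)/((s + 4)^2 + 4) ↔ -3e^(-4t)cos(2t); 1·2/((s + 4)^2 + 4) ↔ e^(-4t)sin(2t).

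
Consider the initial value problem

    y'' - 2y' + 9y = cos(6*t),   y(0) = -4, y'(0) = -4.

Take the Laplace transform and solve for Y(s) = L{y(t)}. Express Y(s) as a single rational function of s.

Y(s) = (-4*s^3 + 4*s^2 - 143*s + 144)/(s^4 - 2*s^3 + 45*s^2 - 72*s + 324)

Apply the Laplace transform to the equation.
Using L{y''} = s^2 Y - s·y(0) - y'(0) and L{y'} = sY - y(0), with y(0) = -4, y'(0) = -4, the left side becomes (s^2 - 2*s + 9)Y - (-4*s + 4).
The right side is L{cos(6*t)} = s/(s^2 + 36).
So (s^2 - 2*s + 9)Y = s/(s^2 + 36) + (-4*s + 4).
Divide through and combine into a single rational function.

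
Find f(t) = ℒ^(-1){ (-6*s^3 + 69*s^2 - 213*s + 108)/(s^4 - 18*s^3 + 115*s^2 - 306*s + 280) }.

f(t) = -2*exp(7*t) - 3*exp(5*t) - 4*exp(4*t) + 3*exp(2*t)

Factor the denominator: s^4 - 18*s^3 + 115*s^2 - 306*s + 280 = (s - 7)*(s - 5)*(s - 4)*(s - 2).
Partial fraction decomposition gives [-2/(s - 7)] + [-4/(s - 4)] + [3/(s - 2)] + [-3/(s - 5)].
Invert each term: -2/(s - 7) ↔ -2e^(7t); -4/(s - 4) ↔ -4e^(4t); 3/(s - 2) ↔ 3e^(2t); -3/(s - 5) ↔ -3e^(5t).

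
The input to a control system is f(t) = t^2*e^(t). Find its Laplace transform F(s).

L{e^(t)} = 1/(s - 1).
Then apply L{t^2·g(t)} = (-1)^2 d^2/ds^2[G(s)] with G(s) = 1/(s - 1):
differentiating 2 times and applying the sign gives 2/(s - 1)^3.

F(s) = 2/(s - 1)^3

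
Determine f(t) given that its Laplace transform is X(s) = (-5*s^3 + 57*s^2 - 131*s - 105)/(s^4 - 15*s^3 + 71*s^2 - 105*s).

Factor the denominator: s^4 - 15*s^3 + 71*s^2 - 105*s = s*(s - 7)*(s - 5)*(s - 3).
Partial fraction decomposition gives [-2/(s - 5)] + [1/(s - 7)] + [1/s] + [-5/(s - 3)].
Invert each term: -2/(s - 5) ↔ -2e^(5t); 1/(s - 7) ↔ e^(7t); 1/(s - 0) ↔ e^(0t); -5/(s - 3) ↔ -5e^(3t).

f(t) = exp(7*t) - 2*exp(5*t) - 5*exp(3*t) + 1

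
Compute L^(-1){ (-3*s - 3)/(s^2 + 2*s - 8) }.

Rewrite the denominator: s^2 + 2*s - 8 = (s + 1)^2 - 9.
The form in (s + 1) signals a first-shifting-theorem factor e^(-t).
Since L{cosh(3t)} = s/(s^2 - 9), the inverse is e^(-t)*cosh(3*t), scaled by -3.

-3*exp(-t)*cosh(3*t)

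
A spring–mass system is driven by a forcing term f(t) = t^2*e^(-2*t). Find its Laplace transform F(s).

F(s) = 2/(s + 2)^3

L{e^(-2t)} = 1/(s + 2).
Then apply L{t^2·g(t)} = (-1)^2 d^2/ds^2[G(s)] with G(s) = 1/(s + 2):
differentiating 2 times and applying the sign gives 2/(s + 2)^3.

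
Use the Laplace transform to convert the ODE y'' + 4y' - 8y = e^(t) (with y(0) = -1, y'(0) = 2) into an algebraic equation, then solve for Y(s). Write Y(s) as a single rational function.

Y(s) = (-s^2 - s + 3)/(s^3 + 3*s^2 - 12*s + 8)

Laplace-transform each side.
Using L{y''} = s^2 Y - s·y(0) - y'(0) and L{y'} = sY - y(0), with y(0) = -1, y'(0) = 2, the left side becomes (s^2 + 4*s - 8)Y - (-s - 2).
The right side is L{e^(t)} = 1/(s - 1).
So (s^2 + 4*s - 8)Y = 1/(s - 1) + (-s - 2).
Isolate Y and clear denominators.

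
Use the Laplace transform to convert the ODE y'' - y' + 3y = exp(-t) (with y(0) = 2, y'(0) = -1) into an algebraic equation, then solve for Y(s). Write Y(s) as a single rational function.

Take the Laplace transform of both sides.
With L{y''} = s^2 Y - s·y(0) - y'(0) and L{y'} = sY - y(0), with y(0) = 2, y'(0) = -1: the LHS transforms to (s^2 - s + 3)Y - (2*s - 3).
The right side is L{exp(-t)} = 1/(s + 1).
So (s^2 - s + 3)Y = 1/(s + 1) + (2*s - 3).
Divide through and combine into a single rational function.

Y(s) = (2*s^2 - s - 2)/(s^3 + 2*s + 3)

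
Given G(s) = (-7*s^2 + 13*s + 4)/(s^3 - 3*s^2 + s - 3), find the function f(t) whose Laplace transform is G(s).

f(t) = -2*exp(3*t) - 2*sin(t) - 5*cos(t)

Factor the denominator: s^3 - 3*s^2 + s - 3 = (s - 3)*(s^2 + 1).
Partial fraction decomposition gives [-2/(s - 3)] + [-5*s/(s^2 + 1)] + [-2/(s^2 + 1)].
Invert each term: -2/(s - 3) ↔ -2e^(3t); -5·s/(s^2 + 1) ↔ -5cos(t); -2·1/(s^2 + 1) ↔ -2sin(t).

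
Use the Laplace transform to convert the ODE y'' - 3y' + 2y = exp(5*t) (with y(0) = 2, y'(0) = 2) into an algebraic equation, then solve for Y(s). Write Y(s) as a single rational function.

Y(s) = (2*s^2 - 14*s + 21)/(s^3 - 8*s^2 + 17*s - 10)

Apply the Laplace transform to the equation.
With L{y''} = s^2 Y - s·y(0) - y'(0) and L{y'} = sY - y(0), with y(0) = 2, y'(0) = 2: the LHS transforms to (s^2 - 3*s + 2)Y - (2*s - 4).
The right side is L{exp(5*t)} = 1/(s - 5).
So (s^2 - 3*s + 2)Y = 1/(s - 5) + (2*s - 4).
Divide through and combine into a single rational function.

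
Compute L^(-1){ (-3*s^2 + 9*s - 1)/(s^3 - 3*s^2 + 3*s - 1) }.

Factor the denominator: s^3 - 3*s^2 + 3*s - 1 = (s - 1)^3.
Partial fraction decomposition gives [-3/(s - 1)] + [3/(s - 1)^2] + [5/(s - 1)^3].
Invert each term: -3/(s - 1) ↔ -3e^(t); 3/(s - 1)^2 ↔ 3t·e^(t); 5/(s - 1)^3 ↔ (5/2)t^2·e^(t).

5*t^2*exp(t)/2 + 3*t*exp(t) - 3*exp(t)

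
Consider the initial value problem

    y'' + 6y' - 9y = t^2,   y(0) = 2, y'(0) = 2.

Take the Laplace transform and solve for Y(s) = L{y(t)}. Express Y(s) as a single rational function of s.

Y(s) = (2*s^4 + 14*s^3 + 2)/(s^5 + 6*s^4 - 9*s^3)

Apply the Laplace transform to the equation.
Using L{y''} = s^2 Y - s·y(0) - y'(0) and L{y'} = sY - y(0), with y(0) = 2, y'(0) = 2, the left side becomes (s^2 + 6*s - 9)Y - (2*s + 14).
The right side is L{t^2} = 2/s^3.
So (s^2 + 6*s - 9)Y = 2/s^3 + (2*s + 14).
Solve for Y(s) and write it as one ratio of polynomials.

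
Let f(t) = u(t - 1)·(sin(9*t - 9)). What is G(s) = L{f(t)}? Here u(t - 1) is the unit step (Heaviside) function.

G(s) = 9*exp(-s)/(s^2 + 81)

By the second shifting theorem, L{u(t - c)·g(t - c)} = e^(-cs)·H(s) with c = 1 and H(s) = L{g(t)}.
L{sin(9t)} = 9/(s^2 + 81).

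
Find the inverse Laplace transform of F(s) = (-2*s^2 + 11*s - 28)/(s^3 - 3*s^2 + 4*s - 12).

Factor the denominator: s^3 - 3*s^2 + 4*s - 12 = (s - 3)*(s^2 + 4).
Partial fraction decomposition gives [-1/(s - 3)] + [-s/(s^2 + 4)] + [8/(s^2 + 4)].
Invert each term: -1/(s - 3) ↔ -e^(3t); -1·s/(s^2 + 4) ↔ -cos(2t); 4·2/(s^2 + 4) ↔ 4sin(2t).

-exp(3*t) + 4*sin(2*t) - cos(2*t)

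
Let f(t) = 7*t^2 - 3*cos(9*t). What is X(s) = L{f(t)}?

Apply the Laplace transform termwise.
(-3)·[L{cos(9t)} = s/(s^2 + 81)]; (7)·[L{t^2} = 2!/s^3 = 2/s^3].

X(s) = -3*s/(s^2 + 81) + 14/s^3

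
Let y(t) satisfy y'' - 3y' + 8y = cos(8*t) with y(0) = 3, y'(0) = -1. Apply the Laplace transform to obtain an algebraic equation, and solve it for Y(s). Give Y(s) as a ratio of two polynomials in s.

Y(s) = (3*s^3 - 10*s^2 + 193*s - 640)/(s^4 - 3*s^3 + 72*s^2 - 192*s + 512)

Laplace-transform each side.
Using L{y''} = s^2 Y - s·y(0) - y'(0) and L{y'} = sY - y(0), with y(0) = 3, y'(0) = -1, the left side becomes (s^2 - 3*s + 8)Y - (3*s - 10).
The right side is L{cos(8*t)} = s/(s^2 + 64).
So (s^2 - 3*s + 8)Y = s/(s^2 + 64) + (3*s - 10).
Isolate Y and clear denominators.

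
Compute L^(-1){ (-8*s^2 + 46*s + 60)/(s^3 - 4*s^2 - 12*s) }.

exp(6*t) - 5 - 4*exp(-2*t)

Factor the denominator: s^3 - 4*s^2 - 12*s = s*(s - 6)*(s + 2).
Partial fraction decomposition gives [-4/(s + 2)] + [-5/s] + [1/(s - 6)].
Invert each term: -4/(s + 2) ↔ -4e^(-2t); -5/(s - 0) ↔ -5e^(0t); 1/(s - 6) ↔ e^(6t).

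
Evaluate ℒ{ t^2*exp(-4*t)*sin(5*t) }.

L{sin(5t)} = 5/(s^2 + 25).
Multiplying by e^(-4t) shifts s → s + 4, so L{exp(-4*t)*sin(5*t)} = 5/((s + 4)^2 + 25).
Then apply L{t^2·g(t)} = (-1)^2 d^2/ds^2[G(s)] with G(s) = 5/((s + 4)^2 + 25):
differentiating 2 times and applying the sign gives 10*(3*s^2 + 24*s + 23)/(s^2 + 8*s + 41)^3.

10*(3*s^2 + 24*s + 23)/(s^2 + 8*s + 41)^3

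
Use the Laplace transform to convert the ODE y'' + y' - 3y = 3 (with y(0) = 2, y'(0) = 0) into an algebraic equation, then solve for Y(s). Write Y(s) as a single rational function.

Y(s) = (2*s^2 + 2*s + 3)/(s^3 + s^2 - 3*s)

Laplace-transform each side.
The derivative rules (L{y''} = s^2 Y - s·y(0) - y'(0) and L{y'} = sY - y(0), with y(0) = 2, y'(0) = 0) turn the left side into (s^2 + s - 3)Y - (2*s + 2).
The right side is L{3} = 3/s.
So (s^2 + s - 3)Y = 3/s + (2*s + 2).
Isolate Y and clear denominators.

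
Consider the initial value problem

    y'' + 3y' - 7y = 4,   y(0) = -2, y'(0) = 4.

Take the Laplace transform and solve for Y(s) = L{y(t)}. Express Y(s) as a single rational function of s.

Take the Laplace transform of both sides.
Using L{y''} = s^2 Y - s·y(0) - y'(0) and L{y'} = sY - y(0), with y(0) = -2, y'(0) = 4, the left side becomes (s^2 + 3*s - 7)Y - (-2*s - 2).
The right side is L{4} = 4/s.
So (s^2 + 3*s - 7)Y = 4/s + (-2*s - 2).
Divide through and combine into a single rational function.

Y(s) = (-2*s^2 - 2*s + 4)/(s^3 + 3*s^2 - 7*s)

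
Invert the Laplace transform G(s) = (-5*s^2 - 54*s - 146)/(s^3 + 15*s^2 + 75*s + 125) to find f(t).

f(t) = -t^2*exp(-5*t)/2 - 4*t*exp(-5*t) - 5*exp(-5*t)

Factor the denominator: s^3 + 15*s^2 + 75*s + 125 = (s + 5)^3.
Partial fraction decomposition gives [-5/(s + 5)] + [-4/(s + 5)^2] + [-1/(s + 5)^3].
Invert each term: -5/(s + 5) ↔ -5e^(-5t); -4/(s + 5)^2 ↔ -4t·e^(-5t); -1/(s + 5)^3 ↔ (-1/2)t^2·e^(-5t).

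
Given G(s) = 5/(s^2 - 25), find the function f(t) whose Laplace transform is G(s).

f(t) = sinh(5*t)

Since L{sinh(5t)} = 5/(s^2 - 25), the inverse is sinh(5*t).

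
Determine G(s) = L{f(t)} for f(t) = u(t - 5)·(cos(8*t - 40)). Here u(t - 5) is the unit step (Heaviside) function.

By the second shifting theorem, L{u(t - c)·g(t - c)} = e^(-cs)·H(s) with c = 5 and H(s) = L{g(t)}.
L{cos(8t)} = s/(s^2 + 64).

G(s) = s*exp(-5*s)/(s^2 + 64)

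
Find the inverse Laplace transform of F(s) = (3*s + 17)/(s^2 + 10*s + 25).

Factor the denominator: s^2 + 10*s + 25 = (s + 5)^2.
Partial fraction decomposition gives [3/(s + 5)] + [2/(s + 5)^2].
Invert each term: 3/(s + 5) ↔ 3e^(-5t); 2/(s + 5)^2 ↔ 2t·e^(-5t).

2*t*exp(-5*t) + 3*exp(-5*t)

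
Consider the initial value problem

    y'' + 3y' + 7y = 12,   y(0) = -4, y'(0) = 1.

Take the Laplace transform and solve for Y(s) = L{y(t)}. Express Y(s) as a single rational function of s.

Take the Laplace transform of both sides.
With L{y''} = s^2 Y - s·y(0) - y'(0) and L{y'} = sY - y(0), with y(0) = -4, y'(0) = 1: the LHS transforms to (s^2 + 3*s + 7)Y - (-4*s - 11).
The right side is L{12} = 12/s.
So (s^2 + 3*s + 7)Y = 12/s + (-4*s - 11).
Divide through and combine into a single rational function.

Y(s) = (-4*s^2 - 11*s + 12)/(s^3 + 3*s^2 + 7*s)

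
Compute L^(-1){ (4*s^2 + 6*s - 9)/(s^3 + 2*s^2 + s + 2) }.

Factor the denominator: s^3 + 2*s^2 + s + 2 = (s + 2)*(s^2 + 1).
Partial fraction decomposition gives [-1/(s + 2)] + [5*s/(s^2 + 1)] + [-4/(s^2 + 1)].
Invert each term: -1/(s + 2) ↔ -e^(-2t); 5·s/(s^2 + 1) ↔ 5cos(t); -4·1/(s^2 + 1) ↔ -4sin(t).

-4*sin(t) + 5*cos(t) - exp(-2*t)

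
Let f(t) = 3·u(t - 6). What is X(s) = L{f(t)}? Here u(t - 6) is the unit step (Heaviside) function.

By the second shifting theorem, L{u(t - c)·g(t - c)} = e^(-cs)·G(s) with c = 6 and G(s) = L{g(t)}.
L{3} = 3/s.

X(s) = 3*exp(-6*s)/s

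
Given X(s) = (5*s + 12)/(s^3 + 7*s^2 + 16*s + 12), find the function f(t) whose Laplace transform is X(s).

Factor the denominator: s^3 + 7*s^2 + 16*s + 12 = (s + 2)^2*(s + 3).
Partial fraction decomposition gives [3/(s + 2)] + [2/(s + 2)^2] + [-3/(s + 3)].
Invert each term: 3/(s + 2) ↔ 3e^(-2t); 2/(s + 2)^2 ↔ 2t·e^(-2t); -3/(s + 3) ↔ -3e^(-3t).

f(t) = 2*t*exp(-2*t) + 3*exp(-2*t) - 3*exp(-3*t)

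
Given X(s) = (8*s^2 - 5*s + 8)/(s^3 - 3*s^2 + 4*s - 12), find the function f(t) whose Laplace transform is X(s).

Factor the denominator: s^3 - 3*s^2 + 4*s - 12 = (s - 3)*(s^2 + 4).
Partial fraction decomposition gives [5/(s - 3)] + [3*s/(s^2 + 4)] + [4/(s^2 + 4)].
Invert each term: 5/(s - 3) ↔ 5e^(3t); 3·s/(s^2 + 4) ↔ 3cos(2t); 2·2/(s^2 + 4) ↔ 2sin(2t).

f(t) = 5*exp(3*t) + 2*sin(2*t) + 3*cos(2*t)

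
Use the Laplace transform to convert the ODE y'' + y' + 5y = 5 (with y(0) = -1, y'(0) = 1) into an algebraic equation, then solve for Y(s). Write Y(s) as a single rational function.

Y(s) = (-s^2 + 5)/(s^3 + s^2 + 5*s)

Laplace-transform each side.
With L{y''} = s^2 Y - s·y(0) - y'(0) and L{y'} = sY - y(0), with y(0) = -1, y'(0) = 1: the LHS transforms to (s^2 + s + 5)Y - (-s).
The right side is L{5} = 5/s.
So (s^2 + s + 5)Y = 5/s + (-s).
Solve for Y(s) and write it as one ratio of polynomials.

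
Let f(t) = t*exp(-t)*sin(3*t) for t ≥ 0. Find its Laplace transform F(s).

L{sin(3t)} = 3/(s^2 + 9).
Multiplying by e^(-t) shifts s → s + 1, so L{exp(-t)*sin(3*t)} = 3/((s + 1)^2 + 9).
Then apply L{t·g(t)} = -d/ds[G(s)] with G(s) = 3/((s + 1)^2 + 9):
differentiating 1 time and applying the sign gives 6*(s + 1)/(s^2 + 2*s + 10)^2.

F(s) = 6*(s + 1)/(s^2 + 2*s + 10)^2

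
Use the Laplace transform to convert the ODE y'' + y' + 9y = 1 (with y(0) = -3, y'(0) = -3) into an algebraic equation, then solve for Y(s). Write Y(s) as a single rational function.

Y(s) = (-3*s^2 - 6*s + 1)/(s^3 + s^2 + 9*s)

Transform both sides with L{·}.
The derivative rules (L{y''} = s^2 Y - s·y(0) - y'(0) and L{y'} = sY - y(0), with y(0) = -3, y'(0) = -3) turn the left side into (s^2 + s + 9)Y - (-3*s - 6).
The right side is L{1} = 1/s.
So (s^2 + s + 9)Y = 1/s + (-3*s - 6).
Divide through and combine into a single rational function.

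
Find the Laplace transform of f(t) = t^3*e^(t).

L{t^3} = 3!/s^4 = 6/s^4.
By the first shifting theorem, multiplying by e^(t) replaces s with s - 1.

6/(s - 1)^4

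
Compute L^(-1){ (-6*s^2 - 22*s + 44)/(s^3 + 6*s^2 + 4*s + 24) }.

4*sin(2*t) - 5*cos(2*t) - exp(-6*t)

Factor the denominator: s^3 + 6*s^2 + 4*s + 24 = (s + 6)*(s^2 + 4).
Partial fraction decomposition gives [-1/(s + 6)] + [-5*s/(s^2 + 4)] + [8/(s^2 + 4)].
Invert each term: -1/(s + 6) ↔ -e^(-6t); -5·s/(s^2 + 4) ↔ -5cos(2t); 4·2/(s^2 + 4) ↔ 4sin(2t).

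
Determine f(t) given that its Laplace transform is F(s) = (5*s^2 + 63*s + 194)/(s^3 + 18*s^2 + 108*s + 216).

f(t) = -2*t^2*exp(-6*t) + 3*t*exp(-6*t) + 5*exp(-6*t)

Factor the denominator: s^3 + 18*s^2 + 108*s + 216 = (s + 6)^3.
Partial fraction decomposition gives [5/(s + 6)] + [3/(s + 6)^2] + [-4/(s + 6)^3].
Invert each term: 5/(s + 6) ↔ 5e^(-6t); 3/(s + 6)^2 ↔ 3t·e^(-6t); -4/(s + 6)^3 ↔ (-2)t^2·e^(-6t).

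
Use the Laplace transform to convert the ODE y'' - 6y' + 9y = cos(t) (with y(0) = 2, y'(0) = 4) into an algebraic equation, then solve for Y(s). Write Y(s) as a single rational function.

Laplace-transform each side.
Using L{y''} = s^2 Y - s·y(0) - y'(0) and L{y'} = sY - y(0), with y(0) = 2, y'(0) = 4, the left side becomes (s^2 - 6*s + 9)Y - (2*s - 8).
The right side is L{cos(t)} = s/(s^2 + 1).
So (s^2 - 6*s + 9)Y = s/(s^2 + 1) + (2*s - 8).
Isolate Y and clear denominators.

Y(s) = (2*s^3 - 8*s^2 + 3*s - 8)/(s^4 - 6*s^3 + 10*s^2 - 6*s + 9)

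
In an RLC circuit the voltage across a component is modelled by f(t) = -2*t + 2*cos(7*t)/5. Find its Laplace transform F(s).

F(s) = 2*s/(5*(s^2 + 49)) - 2/s^2

Apply the Laplace transform termwise.
(-2)·[L{t} = 1!/s^2 = 1/s^2]; (2/5)·[L{cos(7t)} = s/(s^2 + 49)].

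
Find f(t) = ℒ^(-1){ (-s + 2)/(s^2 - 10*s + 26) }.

Complete the square in the denominator: s^2 - 10*s + 26 = (s - 5)^2 + 1^2.
Split the numerator to match: -s + 2 = -1·(s - 5) - 3·1.
Invert each term: -1·(s - 5)/((s - 5)^2 + 1) ↔ -e^(5t)cos(t); -3·1/((s - 5)^2 + 1) ↔ -3e^(5t)sin(t).

f(t) = -3*exp(5*t)*sin(t) - exp(5*t)*cos(t)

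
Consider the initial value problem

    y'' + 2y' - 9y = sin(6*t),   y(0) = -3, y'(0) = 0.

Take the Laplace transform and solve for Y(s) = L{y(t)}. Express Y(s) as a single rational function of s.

Y(s) = (-3*s^3 - 6*s^2 - 108*s - 210)/(s^4 + 2*s^3 + 27*s^2 + 72*s - 324)

Transform both sides with L{·}.
The derivative rules (L{y''} = s^2 Y - s·y(0) - y'(0) and L{y'} = sY - y(0), with y(0) = -3, y'(0) = 0) turn the left side into (s^2 + 2*s - 9)Y - (-3*s - 6).
The right side is L{sin(6*t)} = 6/(s^2 + 36).
So (s^2 + 2*s - 9)Y = 6/(s^2 + 36) + (-3*s - 6).
Divide through and combine into a single rational function.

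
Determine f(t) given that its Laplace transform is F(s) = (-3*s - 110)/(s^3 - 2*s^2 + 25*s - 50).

f(t) = -4*exp(2*t) + sin(5*t) + 4*cos(5*t)

Factor the denominator: s^3 - 2*s^2 + 25*s - 50 = (s - 2)*(s^2 + 25).
Partial fraction decomposition gives [-4/(s - 2)] + [4*s/(s^2 + 25)] + [5/(s^2 + 25)].
Invert each term: -4/(s - 2) ↔ -4e^(2t); 4·s/(s^2 + 25) ↔ 4cos(5t); 1·5/(s^2 + 25) ↔ sin(5t).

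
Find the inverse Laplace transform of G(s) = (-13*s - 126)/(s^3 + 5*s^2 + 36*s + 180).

Factor the denominator: s^3 + 5*s^2 + 36*s + 180 = (s + 5)*(s^2 + 36).
Partial fraction decomposition gives [-1/(s + 5)] + [s/(s^2 + 36)] + [-18/(s^2 + 36)].
Invert each term: -1/(s + 5) ↔ -e^(-5t); 1·s/(s^2 + 36) ↔ cos(6t); -3·6/(s^2 + 36) ↔ -3sin(6t).

-3*sin(6*t) + cos(6*t) - exp(-5*t)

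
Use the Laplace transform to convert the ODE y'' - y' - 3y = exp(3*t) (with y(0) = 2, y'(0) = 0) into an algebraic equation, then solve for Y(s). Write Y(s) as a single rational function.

Take the Laplace transform of both sides.
With L{y''} = s^2 Y - s·y(0) - y'(0) and L{y'} = sY - y(0), with y(0) = 2, y'(0) = 0: the LHS transforms to (s^2 - s - 3)Y - (2*s - 2).
The right side is L{exp(3*t)} = 1/(s - 3).
So (s^2 - s - 3)Y = 1/(s - 3) + (2*s - 2).
Isolate Y and clear denominators.

Y(s) = (2*s^2 - 8*s + 7)/(s^3 - 4*s^2 + 9)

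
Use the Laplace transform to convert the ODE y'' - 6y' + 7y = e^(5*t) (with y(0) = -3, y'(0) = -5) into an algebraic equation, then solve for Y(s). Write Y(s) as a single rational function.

Y(s) = (-3*s^2 + 28*s - 64)/(s^3 - 11*s^2 + 37*s - 35)

Apply the Laplace transform to the equation.
With L{y''} = s^2 Y - s·y(0) - y'(0) and L{y'} = sY - y(0), with y(0) = -3, y'(0) = -5: the LHS transforms to (s^2 - 6*s + 7)Y - (-3*s + 13).
The right side is L{e^(5*t)} = 1/(s - 5).
So (s^2 - 6*s + 7)Y = 1/(s - 5) + (-3*s + 13).
Divide through and combine into a single rational function.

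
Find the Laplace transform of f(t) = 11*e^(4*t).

L{11} = 11/s.
By the first shifting theorem, multiplying by e^(4t) replaces s with s - 4.

11/(s - 4)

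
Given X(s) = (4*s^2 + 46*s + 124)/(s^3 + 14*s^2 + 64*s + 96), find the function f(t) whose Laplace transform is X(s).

Factor the denominator: s^3 + 14*s^2 + 64*s + 96 = (s + 4)^2*(s + 6).
Partial fraction decomposition gives [6/(s + 4)] + [2/(s + 4)^2] + [-2/(s + 6)].
Invert each term: 6/(s + 4) ↔ 6e^(-4t); 2/(s + 4)^2 ↔ 2t·e^(-4t); -2/(s + 6) ↔ -2e^(-6t).

f(t) = 2*t*exp(-4*t) + 6*exp(-4*t) - 2*exp(-6*t)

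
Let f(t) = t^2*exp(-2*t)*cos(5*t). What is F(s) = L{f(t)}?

F(s) = 2*(s + 2)*(s^2 + 4*s - 71)/(s^2 + 4*s + 29)^3

L{cos(5t)} = s/(s^2 + 25).
Multiplying by e^(-2t) shifts s → s + 2, so L{exp(-2*t)*cos(5*t)} = (s + 2)/((s + 2)^2 + 25).
Then apply L{t^2·g(t)} = (-1)^2 d^2/ds^2[G(s)] with G(s) = (s + 2)/((s + 2)^2 + 25):
differentiating 2 times and applying the sign gives 2*(s + 2)*(s^2 + 4*s - 71)/(s^2 + 4*s + 29)^3.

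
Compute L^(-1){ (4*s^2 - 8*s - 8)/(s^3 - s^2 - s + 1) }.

-6*t*exp(t) + 3*exp(t) + exp(-t)

Factor the denominator: s^3 - s^2 - s + 1 = (s - 1)^2*(s + 1).
Partial fraction decomposition gives [3/(s - 1)] + [-6/(s - 1)^2] + [1/(s + 1)].
Invert each term: 3/(s - 1) ↔ 3e^(t); -6/(s - 1)^2 ↔ -6t·e^(t); 1/(s + 1) ↔ e^(-t).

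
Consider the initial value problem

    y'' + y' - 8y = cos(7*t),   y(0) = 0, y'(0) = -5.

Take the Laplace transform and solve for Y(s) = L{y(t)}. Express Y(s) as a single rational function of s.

Apply the Laplace transform to the equation.
Using L{y''} = s^2 Y - s·y(0) - y'(0) and L{y'} = sY - y(0), with y(0) = 0, y'(0) = -5, the left side becomes (s^2 + s - 8)Y - (-5).
The right side is L{cos(7*t)} = s/(s^2 + 49).
So (s^2 + s - 8)Y = s/(s^2 + 49) + (-5).
Isolate Y and clear denominators.

Y(s) = (-5*s^2 + s - 245)/(s^4 + s^3 + 41*s^2 + 49*s - 392)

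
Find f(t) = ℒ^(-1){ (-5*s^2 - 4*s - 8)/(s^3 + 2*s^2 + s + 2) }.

f(t) = -2*sin(t) - cos(t) - 4*exp(-2*t)

Factor the denominator: s^3 + 2*s^2 + s + 2 = (s + 2)*(s^2 + 1).
Partial fraction decomposition gives [-4/(s + 2)] + [-s/(s^2 + 1)] + [-2/(s^2 + 1)].
Invert each term: -4/(s + 2) ↔ -4e^(-2t); -1·s/(s^2 + 1) ↔ -cos(t); -2·1/(s^2 + 1) ↔ -2sin(t).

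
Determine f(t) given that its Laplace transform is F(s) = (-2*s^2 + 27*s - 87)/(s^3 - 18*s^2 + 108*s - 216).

f(t) = 3*t^2*exp(6*t)/2 + 3*t*exp(6*t) - 2*exp(6*t)

Factor the denominator: s^3 - 18*s^2 + 108*s - 216 = (s - 6)^3.
Partial fraction decomposition gives [-2/(s - 6)] + [3/(s - 6)^2] + [3/(s - 6)^3].
Invert each term: -2/(s - 6) ↔ -2e^(6t); 3/(s - 6)^2 ↔ 3t·e^(6t); 3/(s - 6)^3 ↔ (3/2)t^2·e^(6t).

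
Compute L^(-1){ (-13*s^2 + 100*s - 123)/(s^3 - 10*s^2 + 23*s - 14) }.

-2*exp(7*t) - 5*exp(2*t) - 6*exp(t)

Factor the denominator: s^3 - 10*s^2 + 23*s - 14 = (s - 7)*(s - 2)*(s - 1).
Partial fraction decomposition gives [-6/(s - 1)] + [-2/(s - 7)] + [-5/(s - 2)].
Invert each term: -6/(s - 1) ↔ -6e^(t); -2/(s - 7) ↔ -2e^(7t); -5/(s - 2) ↔ -5e^(2t).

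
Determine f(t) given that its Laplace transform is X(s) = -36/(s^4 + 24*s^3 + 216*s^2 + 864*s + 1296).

Rewrite the denominator: s^4 + 24*s^3 + 216*s^2 + 864*s + 1296 = (s + 6)^4.
The form in (s + 6) signals a first-shifting-theorem factor e^(-6t).
Since L{t^3} = 3!/s^4 = 6/s^4, the inverse is t^3*e^(-6*t), scaled by -6.

f(t) = -6*t^3*exp(-6*t)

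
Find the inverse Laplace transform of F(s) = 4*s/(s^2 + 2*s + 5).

Complete the square in the denominator: s^2 + 2*s + 5 = (s + 1)^2 + 2^2.
Split the numerator to match: 4*s = 4·(s + 1) - 2·2.
Invert each term: 4·(s + 1)/((s + 1)^2 + 4) ↔ 4e^(-t)cos(2t); -2·2/((s + 1)^2 + 4) ↔ -2e^(-t)sin(2t).

-2*exp(-t)*sin(2*t) + 4*exp(-t)*cos(2*t)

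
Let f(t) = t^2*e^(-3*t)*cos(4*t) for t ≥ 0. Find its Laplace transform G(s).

G(s) = 2*(s + 3)*(s^2 + 6*s - 39)/(s^2 + 6*s + 25)^3

L{cos(4t)} = s/(s^2 + 16).
Multiplying by e^(-3t) shifts s → s + 3, so L{e^(-3*t)*cos(4*t)} = (s + 3)/((s + 3)^2 + 16).
Then apply L{t^2·g(t)} = (-1)^2 d^2/ds^2[H(s)] with H(s) = (s + 3)/((s + 3)^2 + 16):
differentiating 2 times and applying the sign gives 2*(s + 3)*(s^2 + 6*s - 39)/(s^2 + 6*s + 25)^3.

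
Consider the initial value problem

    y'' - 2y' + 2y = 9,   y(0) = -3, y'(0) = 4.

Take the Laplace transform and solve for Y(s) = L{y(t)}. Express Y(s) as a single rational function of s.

Laplace-transform each side.
With L{y''} = s^2 Y - s·y(0) - y'(0) and L{y'} = sY - y(0), with y(0) = -3, y'(0) = 4: the LHS transforms to (s^2 - 2*s + 2)Y - (-3*s + 10).
The right side is L{9} = 9/s.
So (s^2 - 2*s + 2)Y = 9/s + (-3*s + 10).
Isolate Y and clear denominators.

Y(s) = (-3*s^2 + 10*s + 9)/(s^3 - 2*s^2 + 2*s)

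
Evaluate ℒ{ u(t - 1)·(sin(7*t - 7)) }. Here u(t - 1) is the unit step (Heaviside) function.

7*exp(-s)/(s^2 + 49)

By the second shifting theorem, L{u(t - c)·g(t - c)} = e^(-cs)·G(s) with c = 1 and G(s) = L{g(t)}.
L{sin(7t)} = 7/(s^2 + 49).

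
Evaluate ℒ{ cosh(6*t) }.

s/(s^2 - 36)

L{cosh(6t)} = s/(s^2 - 36).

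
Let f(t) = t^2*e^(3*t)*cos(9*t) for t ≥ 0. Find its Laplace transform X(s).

X(s) = 2*(s - 3)*(s^2 - 6*s - 234)/(s^2 - 6*s + 90)^3

L{cos(9t)} = s/(s^2 + 81).
Multiplying by e^(3t) shifts s → s - 3, so L{e^(3*t)*cos(9*t)} = (s - 3)/((s - 3)^2 + 81).
Then apply L{t^2·g(t)} = (-1)^2 d^2/ds^2[G(s)] with G(s) = (s - 3)/((s - 3)^2 + 81):
differentiating 2 times and applying the sign gives 2*(s - 3)*(s^2 - 6*s - 234)/(s^2 - 6*s + 90)^3.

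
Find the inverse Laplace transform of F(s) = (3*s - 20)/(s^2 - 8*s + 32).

Complete the square in the denominator: s^2 - 8*s + 32 = (s - 4)^2 + 4^2.
Split the numerator to match: 3*s - 20 = 3·(s - 4) - 2·4.
Invert each term: 3·(s - 4)/((s - 4)^2 + 16) ↔ 3e^(4t)cos(4t); -2·4/((s - 4)^2 + 16) ↔ -2e^(4t)sin(4t).

-2*exp(4*t)*sin(4*t) + 3*exp(4*t)*cos(4*t)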